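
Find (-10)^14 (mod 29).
Using repeated squaring. (-10) ≡ 19 (mod 29). 14 = 8 + 4 + 2 (binary 1110). Repeated squaring mod 29: 19^1 ≡ 19; 19^2 ≡ 19² = 361 ≡ 13; 19^4 ≡ 13² = 169 ≡ 24; 19^8 ≡ 24² = 576 ≡ 25. Multiply: (-10)^14 ≡ 19^8 × 19^4 × 19^2 ≡ 25 × 24 × 13 (mod 29): 25 × 24 = 600 ≡ 20; 20 × 13 = 260 ≡ 28. So (-10)^14 ≡ 28 (mod 29).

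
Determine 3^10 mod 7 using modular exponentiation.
10 = 8 + 2 (binary 1010). Repeated squaring mod 7: 3^1 ≡ 3; 3^2 ≡ 3² = 9 ≡ 2; 3^4 ≡ 2² = 4 ≡ 4; 3^8 ≡ 4² = 16 ≡ 2. Multiply: 3^10 = 3^8 × 3^2 ≡ 2 × 2 (mod 7): 2 × 2 = 4 ≡ 4. So 3^10 ≡ 4 (mod 7).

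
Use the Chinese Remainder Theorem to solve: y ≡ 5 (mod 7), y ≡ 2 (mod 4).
M = 7 × 4 = 28. M₁ = 4, y₁ ≡ 2 (mod 7). M₂ = 7, y₂ ≡ 3 (mod 4). y = 5×4×2 + 2×7×3 ≡ 26 (mod 28)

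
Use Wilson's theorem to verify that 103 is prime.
(102)! mod 103 = 102. Since this equals -1 (mod 103), Wilson confirms 103 is prime.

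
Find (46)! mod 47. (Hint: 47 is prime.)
By Wilson's theorem, (46)! ≡ -1 ≡ 46 (mod 47)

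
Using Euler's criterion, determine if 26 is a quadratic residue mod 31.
By Euler's criterion: 26^{15} ≡ 30 (mod 31). Since this equals -1 (≡ 30), 26 is not a QR.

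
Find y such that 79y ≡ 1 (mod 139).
79^(-1) ≡ 44 (mod 139). Verification: 79 × 44 = 3476 ≡ 1 (mod 139)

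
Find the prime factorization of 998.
2 × 499

Divide by primes starting from smallest:
998 ÷ 2 = 499
499 ÷ 499 = 1

998 = 2 × 499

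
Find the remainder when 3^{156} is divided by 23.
By Fermat: 3^{22} ≡ 1 (mod 23). 156 = 7×22 + 2. So 3^{156} ≡ 3^{2} ≡ 9 (mod 23)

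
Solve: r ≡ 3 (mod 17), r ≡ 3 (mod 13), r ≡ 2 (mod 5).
M = 17 × 13 × 5 = 1105. M₁ = 65, y₁ ≡ 11 (mod 17). M₂ = 85, y₂ ≡ 2 (mod 13). M₃ = 221, y₃ ≡ 1 (mod 5). r = 3×65×11 + 3×85×2 + 2×221×1 ≡ 887 (mod 1105)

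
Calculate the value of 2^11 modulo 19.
Using repeated squaring. 11 = 8 + 2 + 1 (binary 1011). Repeated squaring mod 19: 2^1 ≡ 2; 2^2 ≡ 2² = 4 ≡ 4; 2^4 ≡ 4² = 16 ≡ 16; 2^8 ≡ 16² = 256 ≡ 9. Multiply: 2^11 = 2^8 × 2^2 × 2^1 ≡ 9 × 4 × 2 (mod 19): 9 × 4 = 36 ≡ 17; 17 × 2 = 34 ≡ 15. So 2^11 ≡ 15 (mod 19).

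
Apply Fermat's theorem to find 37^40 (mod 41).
By Fermat's Little Theorem, 37^{40} ≡ 1 (mod 41) since 41 is prime and gcd(37, 41) = 1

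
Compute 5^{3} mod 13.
8

Using successive squaring:
Binary expansion of 3: 11
Powers of 5 mod 13 (each is the square of the previous):
  5^1 ≡ 5 (mod 13)
  5^2 ≡ 5² = 25 ≡ 12 (mod 13)
3 = 2 + 1, so 5^3 = 5^2 × 5^1 ≡ 12 × 5 (mod 13)
Multiplying step by step:
  12 × 5 = 60 ≡ 8 (mod 13)
Result: 5^3 ≡ 8 (mod 13)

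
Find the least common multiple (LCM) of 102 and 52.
2652

First find GCD(102, 52) using the Euclidean algorithm:
102 = 1 × 52 + 50
52 = 1 × 50 + 2
50 = 25 × 2 + 0
GCD(102, 52) = 2

LCM formula: LCM(a, b) = (a × b) / GCD(a, b)
LCM(102, 52) = (102 × 52) / 2
LCM(102, 52) = 5304 / 2
LCM(102, 52) = 2652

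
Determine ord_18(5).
Powers of 5 mod 18: 5^1≡5, 5^2≡7, 5^3≡17, 5^4≡13, 5^5≡11, 5^6≡1. Order = 6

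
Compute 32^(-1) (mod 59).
24

Using Extended Euclidean Algorithm:
gcd(32, 59) = 1
Bezout coefficients: 32 × 24 + 59 × -13 = 1
So 32 × 24 ≡ 1 (mod 59)
The inverse is 24 mod 59 = 24
Verification: 32 × 24 = 768 = 13 × 59 + 1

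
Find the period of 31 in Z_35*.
Powers of 31 mod 35: 31^1≡31, 31^2≡16, 31^3≡6, 31^4≡11, 31^5≡26, 31^6≡1. Order = 6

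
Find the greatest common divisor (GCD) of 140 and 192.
4

Using the Euclidean algorithm:
140 = 0 × 192 + 140
192 = 1 × 140 + 52
140 = 2 × 52 + 36
52 = 1 × 36 + 16
36 = 2 × 16 + 4
16 = 4 × 4 + 0

GCD(140, 192) = 4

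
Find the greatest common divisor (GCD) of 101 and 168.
1

Using the Euclidean algorithm:
101 = 0 × 168 + 101
168 = 1 × 101 + 67
101 = 1 × 67 + 34
67 = 1 × 34 + 33
34 = 1 × 33 + 1
33 = 33 × 1 + 0

GCD(101, 168) = 1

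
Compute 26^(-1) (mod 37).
26^(-1) ≡ 10 (mod 37). Verification: 26 × 10 = 260 ≡ 1 (mod 37)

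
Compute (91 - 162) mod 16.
9

(91 - 162) = -71
-71 mod 16 = 9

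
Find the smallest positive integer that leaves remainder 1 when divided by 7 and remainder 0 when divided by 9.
M = 7 × 9 = 63. M₁ = 9, y₁ ≡ 4 (mod 7). M₂ = 7, y₂ ≡ 4 (mod 9). t = 1×9×4 + 0×7×4 ≡ 36 (mod 63). The smallest positive such number is 36.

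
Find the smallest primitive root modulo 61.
2

A primitive root g modulo p has order p-1 = 60
Prime divisors of 60: [2, 3, 5]
g is a primitive root iff g^(60/q) ≢ 1 (mod 61) for each prime divisor q
Testing small values:
  g = 2: 2^30 ≡ 60, 2^20 ≡ 47, 2^12 ≡ 9 (mod 61) → none is 1, primitive root!
The smallest primitive root is 2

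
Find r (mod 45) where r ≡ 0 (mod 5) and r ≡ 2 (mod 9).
M = 5 × 9 = 45. M₁ = 9, y₁ ≡ 4 (mod 5). M₂ = 5, y₂ ≡ 2 (mod 9). r = 0×9×4 + 2×5×2 ≡ 20 (mod 45)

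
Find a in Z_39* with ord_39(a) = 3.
16 has order 3 mod 39 since 16^{3} ≡ 1 (mod 39) and no smaller power works.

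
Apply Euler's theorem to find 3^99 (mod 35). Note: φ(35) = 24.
By Euler: 3^{24} ≡ 1 (mod 35) since gcd(3, 35) = 1. 99 = 4×24 + 3. So 3^{99} ≡ 3^{3} ≡ 27 (mod 35)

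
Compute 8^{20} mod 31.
1

Using successive squaring:
Binary expansion of 20: 10100
Powers of 8 mod 31 (each is the square of the previous):
  8^1 ≡ 8 (mod 31)
  8^2 ≡ 8² = 64 ≡ 2 (mod 31)
  8^4 ≡ 2² = 4 ≡ 4 (mod 31)
  8^8 ≡ 4² = 16 ≡ 16 (mod 31)
  8^16 ≡ 16² = 256 ≡ 8 (mod 31)
20 = 16 + 4, so 8^20 = 8^16 × 8^4 ≡ 8 × 4 (mod 31)
Multiplying step by step:
  8 × 4 = 32 ≡ 1 (mod 31)
Result: 8^20 ≡ 1 (mod 31)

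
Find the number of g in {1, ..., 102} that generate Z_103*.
Number of primitive roots mod 103 = φ(102) = 32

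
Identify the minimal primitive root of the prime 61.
p - 1 = 60 has prime divisors 2, 3, 5. h is a primitive root mod 61 iff h^(60/q) ≢ 1 (mod 61) for each such q.
h = 2: 2^30 ≡ 60, 2^20 ≡ 47, 2^12 ≡ 9 (mod 61); none is 1, so 2 has order 60 and is a primitive root.
The smallest primitive root mod 61 is g = 2.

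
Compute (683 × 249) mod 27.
21

(683 × 249) = 170067
170067 mod 27 = 21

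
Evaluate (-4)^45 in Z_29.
Using Fermat: (-4)^{28} ≡ 1 (mod 29). 45 ≡ 17 (mod 28). So (-4)^{45} ≡ (-4)^{17} ≡ 23 (mod 29)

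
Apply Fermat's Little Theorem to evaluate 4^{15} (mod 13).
12

By Fermat's Little Theorem, a^(p-1) ≡ 1 (mod p) for prime p and gcd(a, p) = 1
Here p = 13, so 4^12 ≡ 1 (mod 13)
We can reduce the exponent: 15 mod 12 = 3
So 4^15 ≡ 4^3 (mod 13)
Computing: 4^3 mod 13 = 12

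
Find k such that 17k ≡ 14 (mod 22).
6

Since gcd(17, 22) = 1 divides 14, a solution exists.
Multiply both sides by the inverse of 17 mod 22:
  17^(-1) mod 22 = 13
  x ≡ 13 × 14 ≡ 182 ≡ 6 (mod 22)
Verification: 17 × 6 = 102 = 4 × 22 + 14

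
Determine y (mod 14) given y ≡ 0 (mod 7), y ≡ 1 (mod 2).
7

Using the Chinese Remainder Theorem:
M = product of moduli = 14
For equation 1: M_1 = 2, 2 ≡ 2 (mod 7), inverse of 2 mod 7 is 4 (check: 2 × 4 = 8 ≡ 1 (mod 7))
For equation 2: M_2 = 7, 7 ≡ 1 (mod 2), inverse of 7 mod 2 is 1 (check: 1 × 1 = 1 ≡ 1 (mod 2))
Combine: y ≡ Σ r_i×M_i×(M_i⁻¹ mod m_i) = 0×2×4 + 1×7×1 = 0 + 7 = 7
7 mod 14 = 7
y ≡ 7 (mod 14)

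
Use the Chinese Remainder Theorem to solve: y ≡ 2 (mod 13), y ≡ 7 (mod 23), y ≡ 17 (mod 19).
5527

Using the Chinese Remainder Theorem:
M = product of moduli = 5681
For equation 1: M_1 = 437, 437 ≡ 8 (mod 13), inverse of 437 mod 13 is 5 (check: 8 × 5 = 40 ≡ 1 (mod 13))
For equation 2: M_2 = 247, 247 ≡ 17 (mod 23), inverse of 247 mod 23 is 19 (check: 17 × 19 = 323 ≡ 1 (mod 23))
For equation 3: M_3 = 299, 299 ≡ 14 (mod 19), inverse of 299 mod 19 is 15 (check: 14 × 15 = 210 ≡ 1 (mod 19))
Combine: y ≡ Σ r_i×M_i×(M_i⁻¹ mod m_i) = 2×437×5 + 7×247×19 + 17×299×15 = 4370 + 32851 + 76245 = 113466
113466 mod 5681 = 5527
y ≡ 5527 (mod 5681)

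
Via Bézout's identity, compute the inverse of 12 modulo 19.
Extended GCD: 12(8) + 19(-5) = 1. So 12^(-1) ≡ 8 ≡ 8 (mod 19). Verify: 12 × 8 = 96 ≡ 1 (mod 19)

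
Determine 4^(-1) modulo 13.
4^(-1) ≡ 10 (mod 13). Verification: 4 × 10 = 40 ≡ 1 (mod 13)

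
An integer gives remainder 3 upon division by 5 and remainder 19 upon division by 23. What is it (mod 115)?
M = 5 × 23 = 115. M₁ = 23, y₁ ≡ 2 (mod 5). M₂ = 5, y₂ ≡ 14 (mod 23). n = 3×23×2 + 19×5×14 ≡ 88 (mod 115). The smallest positive such number is 88.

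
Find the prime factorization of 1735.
5 × 347

Divide by primes starting from smallest:
1735 ÷ 5 = 347
347 ÷ 347 = 1

1735 = 5 × 347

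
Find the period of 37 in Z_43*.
Powers of 37 mod 43: 37^1≡37, 37^2≡36, 37^3≡42, 37^4≡6, 37^5≡7, 37^6≡1. Order = 6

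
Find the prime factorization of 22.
2 × 11

Divide by primes starting from smallest:
22 ÷ 2 = 11
11 ÷ 11 = 1

22 = 2 × 11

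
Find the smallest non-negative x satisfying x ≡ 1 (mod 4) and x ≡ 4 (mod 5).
M = 4 × 5 = 20. M₁ = 5, y₁ ≡ 1 (mod 4). M₂ = 4, y₂ ≡ 4 (mod 5). x = 1×5×1 + 4×4×4 ≡ 9 (mod 20)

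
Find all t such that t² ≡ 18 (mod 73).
The square roots of 18 mod 73 are 23 and 50. Verify: 23² = 529 ≡ 18 (mod 73)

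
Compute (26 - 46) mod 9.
7

(26 - 46) = -20
-20 mod 9 = 7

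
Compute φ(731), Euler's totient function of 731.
672

Prime factorization: 731 = 17 × 43
Using the formula φ(n) = n × Π(1 - 1/p) for each prime factor p:
φ(731) = 731 × (1 - 1/17) × (1 - 1/43)
φ(731) = 672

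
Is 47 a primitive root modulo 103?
No

To verify, check if 47^(102/q) ≢ 1 (mod 103) for each prime divisor q of 102
Divisors of 102 = 102: [1, 2, 3, 6, 17, 34, 51, 102]
  47^(102/17) = 47^6 ≡ 1 (mod 103)
  47^(102/2) = 47^51 ≡ 102 (mod 103)
  47^(102/3) = 47^34 ≡ 56 (mod 103)
Conclusion: 47 is not a primitive root modulo 103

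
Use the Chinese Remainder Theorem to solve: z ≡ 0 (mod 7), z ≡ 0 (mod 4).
M = 7 × 4 = 28. M₁ = 4, y₁ ≡ 2 (mod 7). M₂ = 7, y₂ ≡ 3 (mod 4). z = 0×4×2 + 0×7×3 ≡ 0 (mod 28)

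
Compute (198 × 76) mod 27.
9

(198 × 76) = 15048
15048 mod 27 = 9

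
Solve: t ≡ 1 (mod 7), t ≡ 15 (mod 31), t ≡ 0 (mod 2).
M = 7 × 31 × 2 = 434. M₁ = 62, y₁ ≡ 6 (mod 7). M₂ = 14, y₂ ≡ 20 (mod 31). M₃ = 217, y₃ ≡ 1 (mod 2). t = 1×62×6 + 15×14×20 + 0×217×1 ≡ 232 (mod 434)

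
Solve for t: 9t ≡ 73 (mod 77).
68

Since gcd(9, 77) = 1 divides 73, a solution exists.
Multiply both sides by the inverse of 9 mod 77:
  9^(-1) mod 77 = 60
  x ≡ 60 × 73 ≡ 4380 ≡ 68 (mod 77)
Verification: 9 × 68 = 612 = 7 × 77 + 73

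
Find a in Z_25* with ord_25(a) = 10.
4 has order 10 mod 25 since 4^{10} ≡ 1 (mod 25) and no smaller power works.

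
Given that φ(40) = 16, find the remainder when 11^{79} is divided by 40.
By Euler: 11^{16} ≡ 1 (mod 40) since gcd(11, 40) = 1. 79 = 4×16 + 15. So 11^{79} ≡ 11^{15} ≡ 11 (mod 40)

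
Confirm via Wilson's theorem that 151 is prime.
(150)! mod 151 = 150. Since this equals -1 (mod 151), Wilson confirms 151 is prime.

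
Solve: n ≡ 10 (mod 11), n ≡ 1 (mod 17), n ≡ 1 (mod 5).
M = 11 × 17 × 5 = 935. M₁ = 85, y₁ ≡ 7 (mod 11). M₂ = 55, y₂ ≡ 13 (mod 17). M₃ = 187, y₃ ≡ 3 (mod 5). n = 10×85×7 + 1×55×13 + 1×187×3 ≡ 681 (mod 935)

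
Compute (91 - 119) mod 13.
11

(91 - 119) = -28
-28 mod 13 = 11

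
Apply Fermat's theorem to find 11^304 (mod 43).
By Fermat: 11^{42} ≡ 1 (mod 43). 304 = 7×42 + 10. So 11^{304} ≡ 11^{10} ≡ 41 (mod 43)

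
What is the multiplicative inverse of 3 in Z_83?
28

Using Extended Euclidean Algorithm:
gcd(3, 83) = 1
Bezout coefficients: 3 × 28 + 83 × -1 = 1
So 3 × 28 ≡ 1 (mod 83)
The inverse is 28 mod 83 = 28
Verification: 3 × 28 = 84 = 1 × 83 + 1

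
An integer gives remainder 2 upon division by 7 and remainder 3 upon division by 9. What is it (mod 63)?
M = 7 × 9 = 63. M₁ = 9, y₁ ≡ 4 (mod 7). M₂ = 7, y₂ ≡ 4 (mod 9). z = 2×9×4 + 3×7×4 ≡ 30 (mod 63). The smallest positive such number is 30.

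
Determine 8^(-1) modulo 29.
8^(-1) ≡ 11 (mod 29). Verification: 8 × 11 = 88 ≡ 1 (mod 29)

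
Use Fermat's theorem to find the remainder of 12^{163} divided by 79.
15

By Fermat's Little Theorem, a^(p-1) ≡ 1 (mod p) for prime p and gcd(a, p) = 1
Here p = 79, so 12^78 ≡ 1 (mod 79)
We can reduce the exponent: 163 mod 78 = 7
So 12^163 ≡ 12^7 (mod 79)
Computing: 12^7 mod 79 = 15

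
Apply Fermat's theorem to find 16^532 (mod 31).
By Fermat: 16^{30} ≡ 1 (mod 31). 532 ≡ 22 (mod 30). So 16^{532} ≡ 16^{22} ≡ 8 (mod 31)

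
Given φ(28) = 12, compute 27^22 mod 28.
By Euler: 27^{12} ≡ 1 (mod 28) since gcd(27, 28) = 1. 22 = 1×12 + 10. So 27^{22} ≡ 27^{10} ≡ 1 (mod 28)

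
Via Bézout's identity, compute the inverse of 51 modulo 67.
Extended GCD: 51(-21) + 67(16) = 1. So 51^(-1) ≡ 46 ≡ 46 (mod 67). Verify: 51 × 46 = 2346 ≡ 1 (mod 67)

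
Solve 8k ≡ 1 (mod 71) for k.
9

Using Extended Euclidean Algorithm:
gcd(8, 71) = 1
Bezout coefficients: 8 × 9 + 71 × -1 = 1
So 8 × 9 ≡ 1 (mod 71)
The inverse is 9 mod 71 = 9
Verification: 8 × 9 = 72 = 1 × 71 + 1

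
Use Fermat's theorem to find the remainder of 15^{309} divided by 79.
61

By Fermat's Little Theorem, a^(p-1) ≡ 1 (mod p) for prime p and gcd(a, p) = 1
Here p = 79, so 15^78 ≡ 1 (mod 79)
We can reduce the exponent: 309 mod 78 = 75
So 15^309 ≡ 15^75 (mod 79)
Computing: 15^75 mod 79 = 61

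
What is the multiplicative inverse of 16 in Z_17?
16

Using Extended Euclidean Algorithm:
gcd(16, 17) = 1
Bezout coefficients: 16 × -1 + 17 × 1 = 1
So 16 × -1 ≡ 1 (mod 17)
The inverse is -1 mod 17 = 16
Verification: 16 × 16 = 256 = 15 × 17 + 1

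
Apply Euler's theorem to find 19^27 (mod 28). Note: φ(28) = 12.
By Euler: 19^{12} ≡ 1 (mod 28) since gcd(19, 28) = 1. 27 = 2×12 + 3. So 19^{27} ≡ 19^{3} ≡ 27 (mod 28)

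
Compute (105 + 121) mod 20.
6

(105 + 121) = 226
226 mod 20 = 6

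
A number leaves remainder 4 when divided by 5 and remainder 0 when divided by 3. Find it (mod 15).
M = 5 × 3 = 15. M₁ = 3, y₁ ≡ 2 (mod 5). M₂ = 5, y₂ ≡ 2 (mod 3). y = 4×3×2 + 0×5×2 ≡ 9 (mod 15)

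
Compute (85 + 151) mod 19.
8

(85 + 151) = 236
236 mod 19 = 8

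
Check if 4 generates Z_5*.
p - 1 = 4 has prime divisors 2. Check 4^(4/q) mod 5 for each: 4^(4/2) = 4^2 ≡ 1 (mod 5). Since 4^2 ≡ 1 (mod 5), the order of 4 divides 2 (in fact the order is 2) ≠ 4, so it is not a primitive root.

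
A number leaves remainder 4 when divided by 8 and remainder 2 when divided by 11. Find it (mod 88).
M = 8 × 11 = 88. M₁ = 11, y₁ ≡ 3 (mod 8). M₂ = 8, y₂ ≡ 7 (mod 11). z = 4×11×3 + 2×8×7 ≡ 68 (mod 88)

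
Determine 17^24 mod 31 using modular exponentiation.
Using repeated squaring. 24 = 16 + 8 (binary 11000). Repeated squaring mod 31: 17^1 ≡ 17; 17^2 ≡ 17² = 289 ≡ 10; 17^4 ≡ 10² = 100 ≡ 7; 17^8 ≡ 7² = 49 ≡ 18; 17^16 ≡ 18² = 324 ≡ 14. Multiply: 17^24 = 17^16 × 17^8 ≡ 14 × 18 (mod 31): 14 × 18 = 252 ≡ 4. So 17^24 ≡ 4 (mod 31).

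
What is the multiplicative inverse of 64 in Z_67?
64^(-1) ≡ 22 (mod 67). Verification: 64 × 22 = 1408 ≡ 1 (mod 67)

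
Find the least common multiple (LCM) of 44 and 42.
924

First find GCD(44, 42) using the Euclidean algorithm:
44 = 1 × 42 + 2
42 = 21 × 2 + 0
GCD(44, 42) = 2

LCM formula: LCM(a, b) = (a × b) / GCD(a, b)
LCM(44, 42) = (44 × 42) / 2
LCM(44, 42) = 1848 / 2
LCM(44, 42) = 924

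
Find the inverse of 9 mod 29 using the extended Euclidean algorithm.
Extended GCD: 9(13) + 29(-4) = 1. So 9^(-1) ≡ 13 ≡ 13 (mod 29). Verify: 9 × 13 = 117 ≡ 1 (mod 29)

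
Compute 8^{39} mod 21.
8

Using successive squaring:
Binary expansion of 39: 100111
Powers of 8 mod 21 (each is the square of the previous):
  8^1 ≡ 8 (mod 21)
  8^2 ≡ 8² = 64 ≡ 1 (mod 21)
  8^4 ≡ 1² = 1 ≡ 1 (mod 21)
  8^8 ≡ 1² = 1 ≡ 1 (mod 21)
  8^16 ≡ 1² = 1 ≡ 1 (mod 21)
  8^32 ≡ 1² = 1 ≡ 1 (mod 21)
39 = 32 + 4 + 2 + 1, so 8^39 = 8^32 × 8^4 × 8^2 × 8^1 ≡ 1 × 1 × 1 × 8 (mod 21)
Multiplying step by step:
  1 × 1 = 1 ≡ 1 (mod 21)
  1 × 1 = 1 ≡ 1 (mod 21)
  1 × 8 = 8 ≡ 8 (mod 21)
Result: 8^39 ≡ 8 (mod 21)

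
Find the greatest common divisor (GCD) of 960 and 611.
1

Using the Euclidean algorithm:
960 = 1 × 611 + 349
611 = 1 × 349 + 262
349 = 1 × 262 + 87
262 = 3 × 87 + 1
87 = 87 × 1 + 0

GCD(960, 611) = 1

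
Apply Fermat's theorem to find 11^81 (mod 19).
By Fermat: 11^{18} ≡ 1 (mod 19). 81 = 4×18 + 9. So 11^{81} ≡ 11^{9} ≡ 1 (mod 19)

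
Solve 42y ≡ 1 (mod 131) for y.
42^(-1) ≡ 78 (mod 131). Verification: 42 × 78 = 3276 ≡ 1 (mod 131)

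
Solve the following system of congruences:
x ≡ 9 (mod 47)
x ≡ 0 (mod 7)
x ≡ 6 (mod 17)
1043

Using the Chinese Remainder Theorem:
M = product of moduli = 5593
For equation 1: M_1 = 119, 119 ≡ 25 (mod 47), inverse of 119 mod 47 is 32 (check: 25 × 32 = 800 ≡ 1 (mod 47))
For equation 2: M_2 = 799, 799 ≡ 1 (mod 7), inverse of 799 mod 7 is 1 (check: 1 × 1 = 1 ≡ 1 (mod 7))
For equation 3: M_3 = 329, 329 ≡ 6 (mod 17), inverse of 329 mod 17 is 3 (check: 6 × 3 = 18 ≡ 1 (mod 17))
Combine: x ≡ Σ r_i×M_i×(M_i⁻¹ mod m_i) = 9×119×32 + 0×799×1 + 6×329×3 = 34272 + 0 + 5922 = 40194
40194 mod 5593 = 1043
x ≡ 1043 (mod 5593)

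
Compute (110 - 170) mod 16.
4

(110 - 170) = -60
-60 mod 16 = 4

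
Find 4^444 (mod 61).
Using Fermat: 4^{60} ≡ 1 (mod 61). 444 ≡ 24 (mod 60). So 4^{444} ≡ 4^{24} ≡ 34 (mod 61)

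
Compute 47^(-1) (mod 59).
54

Using Extended Euclidean Algorithm:
gcd(47, 59) = 1
Bezout coefficients: 47 × -5 + 59 × 4 = 1
So 47 × -5 ≡ 1 (mod 59)
The inverse is -5 mod 59 = 54
Verification: 47 × 54 = 2538 = 43 × 59 + 1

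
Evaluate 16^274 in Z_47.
Using Fermat: 16^{46} ≡ 1 (mod 47). 274 ≡ 44 (mod 46). So 16^{274} ≡ 16^{44} ≡ 9 (mod 47)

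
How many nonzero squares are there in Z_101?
For prime 101, there are (p-1)/2 = (101-1)/2 = 50 quadratic residues (excluding 0).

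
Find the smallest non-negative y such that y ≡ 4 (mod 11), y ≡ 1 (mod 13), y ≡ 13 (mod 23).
3095

Using the Chinese Remainder Theorem:
M = product of moduli = 3289
For equation 1: M_1 = 299, 299 ≡ 2 (mod 11), inverse of 299 mod 11 is 6 (check: 2 × 6 = 12 ≡ 1 (mod 11))
For equation 2: M_2 = 253, 253 ≡ 6 (mod 13), inverse of 253 mod 13 is 11 (check: 6 × 11 = 66 ≡ 1 (mod 13))
For equation 3: M_3 = 143, 143 ≡ 5 (mod 23), inverse of 143 mod 23 is 14 (check: 5 × 14 = 70 ≡ 1 (mod 23))
Combine: y ≡ Σ r_i×M_i×(M_i⁻¹ mod m_i) = 4×299×6 + 1×253×11 + 13×143×14 = 7176 + 2783 + 26026 = 35985
35985 mod 3289 = 3095
y ≡ 3095 (mod 3289)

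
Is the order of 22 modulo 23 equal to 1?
No, the actual order is 2, not 1.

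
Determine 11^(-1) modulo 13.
11^(-1) ≡ 6 (mod 13). Verification: 11 × 6 = 66 ≡ 1 (mod 13)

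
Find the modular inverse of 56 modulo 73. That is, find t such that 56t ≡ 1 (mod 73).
30

Using Extended Euclidean Algorithm:
gcd(56, 73) = 1
Bezout coefficients: 56 × 30 + 73 × -23 = 1
So 56 × 30 ≡ 1 (mod 73)
The inverse is 30 mod 73 = 30
Verification: 56 × 30 = 1680 = 23 × 73 + 1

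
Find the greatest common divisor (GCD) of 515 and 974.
1

Using the Euclidean algorithm:
515 = 0 × 974 + 515
974 = 1 × 515 + 459
515 = 1 × 459 + 56
459 = 8 × 56 + 11
56 = 5 × 11 + 1
11 = 11 × 1 + 0

GCD(515, 974) = 1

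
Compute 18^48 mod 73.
Using repeated squaring. 48 = 32 + 16 (binary 110000). Repeated squaring mod 73: 18^1 ≡ 18; 18^2 ≡ 18² = 324 ≡ 32; 18^4 ≡ 32² = 1024 ≡ 2; 18^8 ≡ 2² = 4 ≡ 4; 18^16 ≡ 4² = 16 ≡ 16; 18^32 ≡ 16² = 256 ≡ 37. Multiply: 18^48 = 18^32 × 18^16 ≡ 37 × 16 (mod 73): 37 × 16 = 592 ≡ 8. So 18^48 ≡ 8 (mod 73).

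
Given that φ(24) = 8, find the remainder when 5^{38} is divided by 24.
By Euler: 5^{8} ≡ 1 (mod 24) since gcd(5, 24) = 1. 38 = 4×8 + 6. So 5^{38} ≡ 5^{6} ≡ 1 (mod 24)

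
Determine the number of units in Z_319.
280

Prime factorization: 319 = 11 × 29
Using the formula φ(n) = n × Π(1 - 1/p) for each prime factor p:
φ(319) = 319 × (1 - 1/11) × (1 - 1/29)
φ(319) = 280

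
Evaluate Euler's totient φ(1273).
1188

Prime factorization: 1273 = 19 × 67
Using the formula φ(n) = n × Π(1 - 1/p) for each prime factor p:
φ(1273) = 1273 × (1 - 1/19) × (1 - 1/67)
φ(1273) = 1188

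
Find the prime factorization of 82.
2 × 41

Divide by primes starting from smallest:
82 ÷ 2 = 41
41 ÷ 41 = 1

82 = 2 × 41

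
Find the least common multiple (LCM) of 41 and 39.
1599

First find GCD(41, 39) using the Euclidean algorithm:
41 = 1 × 39 + 2
39 = 19 × 2 + 1
2 = 2 × 1 + 0
GCD(41, 39) = 1

LCM formula: LCM(a, b) = (a × b) / GCD(a, b)
LCM(41, 39) = (41 × 39) / 1
LCM(41, 39) = 1599 / 1
LCM(41, 39) = 1599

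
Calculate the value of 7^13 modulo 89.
Using repeated squaring. 13 = 8 + 4 + 1 (binary 1101). Repeated squaring mod 89: 7^1 ≡ 7; 7^2 ≡ 7² = 49 ≡ 49; 7^4 ≡ 49² = 2401 ≡ 87; 7^8 ≡ 87² = 7569 ≡ 4. Multiply: 7^13 = 7^8 × 7^4 × 7^1 ≡ 4 × 87 × 7 (mod 89): 4 × 87 = 348 ≡ 81; 81 × 7 = 567 ≡ 33. So 7^13 ≡ 33 (mod 89).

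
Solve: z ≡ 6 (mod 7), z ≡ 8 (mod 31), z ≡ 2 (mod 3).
M = 7 × 31 × 3 = 651. M₁ = 93, y₁ ≡ 4 (mod 7). M₂ = 21, y₂ ≡ 3 (mod 31). M₃ = 217, y₃ ≡ 1 (mod 3). z = 6×93×4 + 8×21×3 + 2×217×1 ≡ 566 (mod 651)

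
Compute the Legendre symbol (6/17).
(6/17) = 6^{8} mod 17 = -1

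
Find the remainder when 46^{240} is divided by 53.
By Fermat: 46^{52} ≡ 1 (mod 53). 240 = 4×52 + 32. So 46^{240} ≡ 46^{32} ≡ 42 (mod 53)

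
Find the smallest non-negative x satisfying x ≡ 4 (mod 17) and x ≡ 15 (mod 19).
M = 17 × 19 = 323. M₁ = 19, y₁ ≡ 9 (mod 17). M₂ = 17, y₂ ≡ 9 (mod 19). x = 4×19×9 + 15×17×9 ≡ 72 (mod 323)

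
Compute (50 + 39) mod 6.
5

(50 + 39) = 89
89 mod 6 = 5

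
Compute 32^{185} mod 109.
90

Using successive squaring:
Binary expansion of 185: 10111001
Powers of 32 mod 109 (each is the square of the previous):
  32^1 ≡ 32 (mod 109)
  32^2 ≡ 32² = 1024 ≡ 43 (mod 109)
  32^4 ≡ 43² = 1849 ≡ 105 (mod 109)
  32^8 ≡ 105² = 11025 ≡ 16 (mod 109)
  32^16 ≡ 16² = 256 ≡ 38 (mod 109)
  32^32 ≡ 38² = 1444 ≡ 27 (mod 109)
  32^64 ≡ 27² = 729 ≡ 75 (mod 109)
  32^128 ≡ 75² = 5625 ≡ 66 (mod 109)
185 = 128 + 32 + 16 + 8 + 1, so 32^185 = 32^128 × 32^32 × 32^16 × 32^8 × 32^1 ≡ 66 × 27 × 38 × 16 × 32 (mod 109)
Multiplying step by step:
  66 × 27 = 1782 ≡ 38 (mod 109)
  38 × 38 = 1444 ≡ 27 (mod 109)
  27 × 16 = 432 ≡ 105 (mod 109)
  105 × 32 = 3360 ≡ 90 (mod 109)
Result: 32^185 ≡ 90 (mod 109)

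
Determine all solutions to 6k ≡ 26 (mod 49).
37

Since gcd(6, 49) = 1 divides 26, a solution exists.
Multiply both sides by the inverse of 6 mod 49:
  6^(-1) mod 49 = 41
  x ≡ 41 × 26 ≡ 1066 ≡ 37 (mod 49)
Verification: 6 × 37 = 222 = 4 × 49 + 26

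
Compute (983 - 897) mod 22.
20

(983 - 897) = 86
86 mod 22 = 20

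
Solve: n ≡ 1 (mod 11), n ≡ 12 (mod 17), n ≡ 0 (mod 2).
M = 11 × 17 × 2 = 374. M₁ = 34, y₁ ≡ 1 (mod 11). M₂ = 22, y₂ ≡ 7 (mod 17). M₃ = 187, y₃ ≡ 1 (mod 2). n = 1×34×1 + 12×22×7 + 0×187×1 ≡ 12 (mod 374)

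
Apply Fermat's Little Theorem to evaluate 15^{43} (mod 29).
14

By Fermat's Little Theorem, a^(p-1) ≡ 1 (mod p) for prime p and gcd(a, p) = 1
Here p = 29, so 15^28 ≡ 1 (mod 29)
We can reduce the exponent: 43 mod 28 = 15
So 15^43 ≡ 15^15 (mod 29)
Computing: 15^15 mod 29 = 14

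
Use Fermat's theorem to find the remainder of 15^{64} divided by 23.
9

By Fermat's Little Theorem, a^(p-1) ≡ 1 (mod p) for prime p and gcd(a, p) = 1
Here p = 23, so 15^22 ≡ 1 (mod 23)
We can reduce the exponent: 64 mod 22 = 20
So 15^64 ≡ 15^20 (mod 23)
Computing: 15^20 mod 23 = 9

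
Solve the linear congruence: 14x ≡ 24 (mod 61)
54

Since gcd(14, 61) = 1 divides 24, a solution exists.
Multiply both sides by the inverse of 14 mod 61:
  14^(-1) mod 61 = 48
  x ≡ 48 × 24 ≡ 1152 ≡ 54 (mod 61)
Verification: 14 × 54 = 756 = 12 × 61 + 24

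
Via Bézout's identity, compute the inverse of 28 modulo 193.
Extended GCD: 28(-62) + 193(9) = 1. So 28^(-1) ≡ 131 ≡ 131 (mod 193). Verify: 28 × 131 = 3668 ≡ 1 (mod 193)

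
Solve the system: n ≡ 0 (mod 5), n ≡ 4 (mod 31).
M = 5 × 31 = 155. M₁ = 31, y₁ ≡ 1 (mod 5). M₂ = 5, y₂ ≡ 25 (mod 31). n = 0×31×1 + 4×5×25 ≡ 35 (mod 155)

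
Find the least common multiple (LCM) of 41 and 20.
820

First find GCD(41, 20) using the Euclidean algorithm:
41 = 2 × 20 + 1
20 = 20 × 1 + 0
GCD(41, 20) = 1

LCM formula: LCM(a, b) = (a × b) / GCD(a, b)
LCM(41, 20) = (41 × 20) / 1
LCM(41, 20) = 820 / 1
LCM(41, 20) = 820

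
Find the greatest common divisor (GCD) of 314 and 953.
1

Using the Euclidean algorithm:
314 = 0 × 953 + 314
953 = 3 × 314 + 11
314 = 28 × 11 + 6
11 = 1 × 6 + 5
6 = 1 × 5 + 1
5 = 5 × 1 + 0

GCD(314, 953) = 1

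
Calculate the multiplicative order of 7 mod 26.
Powers of 7 mod 26: 7^1≡7, 7^2≡23, 7^3≡5, 7^4≡9, 7^5≡11, 7^6≡25, 7^7≡19, 7^8≡3, 7^9≡21, 7^10≡17, 7^11≡15, 7^12≡1. Order = 12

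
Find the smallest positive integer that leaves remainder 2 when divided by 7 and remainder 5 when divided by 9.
M = 7 × 9 = 63. M₁ = 9, y₁ ≡ 4 (mod 7). M₂ = 7, y₂ ≡ 4 (mod 9). m = 2×9×4 + 5×7×4 ≡ 23 (mod 63). The smallest positive such number is 23.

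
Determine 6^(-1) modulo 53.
6^(-1) ≡ 9 (mod 53). Verification: 6 × 9 = 54 ≡ 1 (mod 53)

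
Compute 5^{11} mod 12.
5

Using successive squaring:
Binary expansion of 11: 1011
Powers of 5 mod 12 (each is the square of the previous):
  5^1 ≡ 5 (mod 12)
  5^2 ≡ 5² = 25 ≡ 1 (mod 12)
  5^4 ≡ 1² = 1 ≡ 1 (mod 12)
  5^8 ≡ 1² = 1 ≡ 1 (mod 12)
11 = 8 + 2 + 1, so 5^11 = 5^8 × 5^2 × 5^1 ≡ 1 × 1 × 5 (mod 12)
Multiplying step by step:
  1 × 1 = 1 ≡ 1 (mod 12)
  1 × 5 = 5 ≡ 5 (mod 12)
Result: 5^11 ≡ 5 (mod 12)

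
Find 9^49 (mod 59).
Using repeated squaring. 49 = 32 + 16 + 1 (binary 110001). Repeated squaring mod 59: 9^1 ≡ 9; 9^2 ≡ 9² = 81 ≡ 22; 9^4 ≡ 22² = 484 ≡ 12; 9^8 ≡ 12² = 144 ≡ 26; 9^16 ≡ 26² = 676 ≡ 27; 9^32 ≡ 27² = 729 ≡ 21. Multiply: 9^49 = 9^32 × 9^16 × 9^1 ≡ 21 × 27 × 9 (mod 59): 21 × 27 = 567 ≡ 36; 36 × 9 = 324 ≡ 29. So 9^49 ≡ 29 (mod 59).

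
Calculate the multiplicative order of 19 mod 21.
Powers of 19 mod 21: 19^1≡19, 19^2≡4, 19^3≡13, 19^4≡16, 19^5≡10, 19^6≡1. Order = 6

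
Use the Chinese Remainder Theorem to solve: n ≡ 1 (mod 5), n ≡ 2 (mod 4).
M = 5 × 4 = 20. M₁ = 4, y₁ ≡ 4 (mod 5). M₂ = 5, y₂ ≡ 1 (mod 4). n = 1×4×4 + 2×5×1 ≡ 6 (mod 20)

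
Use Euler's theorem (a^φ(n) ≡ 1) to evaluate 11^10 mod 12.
By Euler: 11^{4} ≡ 1 (mod 12) since gcd(11, 12) = 1. 10 = 2×4 + 2. So 11^{10} ≡ 11^{2} ≡ 1 (mod 12)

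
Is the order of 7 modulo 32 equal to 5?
No, the actual order is 4, not 5.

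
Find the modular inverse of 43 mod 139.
43^(-1) ≡ 97 (mod 139). Verification: 43 × 97 = 4171 ≡ 1 (mod 139)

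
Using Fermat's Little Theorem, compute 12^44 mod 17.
By Fermat: 12^{16} ≡ 1 (mod 17). 44 = 2×16 + 12. So 12^{44} ≡ 12^{12} ≡ 4 (mod 17)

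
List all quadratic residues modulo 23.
QRs mod 23: {1, 2, 3, 4, 6, 8, 9, 12, 13, 16, 18}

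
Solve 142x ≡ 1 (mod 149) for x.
142^(-1) ≡ 85 (mod 149). Verification: 142 × 85 = 12070 ≡ 1 (mod 149)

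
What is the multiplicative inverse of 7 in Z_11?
8

Using Extended Euclidean Algorithm:
gcd(7, 11) = 1
Bezout coefficients: 7 × -3 + 11 × 2 = 1
So 7 × -3 ≡ 1 (mod 11)
The inverse is -3 mod 11 = 8
Verification: 7 × 8 = 56 = 5 × 11 + 1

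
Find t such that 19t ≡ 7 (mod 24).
13

Since gcd(19, 24) = 1 divides 7, a solution exists.
Multiply both sides by the inverse of 19 mod 24:
  19^(-1) mod 24 = 19
  x ≡ 19 × 7 ≡ 133 ≡ 13 (mod 24)
Verification: 19 × 13 = 247 = 10 × 24 + 7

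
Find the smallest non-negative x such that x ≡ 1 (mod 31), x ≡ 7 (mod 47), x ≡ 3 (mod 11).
2357

Using the Chinese Remainder Theorem:
M = product of moduli = 16027
For equation 1: M_1 = 517, 517 ≡ 21 (mod 31), inverse of 517 mod 31 is 3 (check: 21 × 3 = 63 ≡ 1 (mod 31))
For equation 2: M_2 = 341, 341 ≡ 12 (mod 47), inverse of 341 mod 47 is 4 (check: 12 × 4 = 48 ≡ 1 (mod 47))
For equation 3: M_3 = 1457, 1457 ≡ 5 (mod 11), inverse of 1457 mod 11 is 9 (check: 5 × 9 = 45 ≡ 1 (mod 11))
Combine: x ≡ Σ r_i×M_i×(M_i⁻¹ mod m_i) = 1×517×3 + 7×341×4 + 3×1457×9 = 1551 + 9548 + 39339 = 50438
50438 mod 16027 = 2357
x ≡ 2357 (mod 16027)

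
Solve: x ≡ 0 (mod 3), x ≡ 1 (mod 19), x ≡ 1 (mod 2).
M = 3 × 19 × 2 = 114. M₁ = 38, y₁ ≡ 2 (mod 3). M₂ = 6, y₂ ≡ 16 (mod 19). M₃ = 57, y₃ ≡ 1 (mod 2). x = 0×38×2 + 1×6×16 + 1×57×1 ≡ 39 (mod 114)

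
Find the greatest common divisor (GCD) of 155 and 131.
1

Using the Euclidean algorithm:
155 = 1 × 131 + 24
131 = 5 × 24 + 11
24 = 2 × 11 + 2
11 = 5 × 2 + 1
2 = 2 × 1 + 0

GCD(155, 131) = 1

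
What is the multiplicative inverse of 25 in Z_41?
23

Using Extended Euclidean Algorithm:
gcd(25, 41) = 1
Bezout coefficients: 25 × -18 + 41 × 11 = 1
So 25 × -18 ≡ 1 (mod 41)
The inverse is -18 mod 41 = 23
Verification: 25 × 23 = 575 = 14 × 41 + 1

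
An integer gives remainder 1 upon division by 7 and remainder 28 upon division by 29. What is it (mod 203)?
M = 7 × 29 = 203. M₁ = 29, y₁ ≡ 1 (mod 7). M₂ = 7, y₂ ≡ 25 (mod 29). n = 1×29×1 + 28×7×25 ≡ 57 (mod 203). The smallest positive such number is 57.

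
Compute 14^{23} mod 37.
8

Using successive squaring:
Binary expansion of 23: 10111
Powers of 14 mod 37 (each is the square of the previous):
  14^1 ≡ 14 (mod 37)
  14^2 ≡ 14² = 196 ≡ 11 (mod 37)
  14^4 ≡ 11² = 121 ≡ 10 (mod 37)
  14^8 ≡ 10² = 100 ≡ 26 (mod 37)
  14^16 ≡ 26² = 676 ≡ 10 (mod 37)
23 = 16 + 4 + 2 + 1, so 14^23 = 14^16 × 14^4 × 14^2 × 14^1 ≡ 10 × 10 × 11 × 14 (mod 37)
Multiplying step by step:
  10 × 10 = 100 ≡ 26 (mod 37)
  26 × 11 = 286 ≡ 27 (mod 37)
  27 × 14 = 378 ≡ 8 (mod 37)
Result: 14^23 ≡ 8 (mod 37)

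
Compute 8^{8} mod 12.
4

Using successive squaring:
Binary expansion of 8: 1000
Powers of 8 mod 12 (each is the square of the previous):
  8^1 ≡ 8 (mod 12)
  8^2 ≡ 8² = 64 ≡ 4 (mod 12)
  8^4 ≡ 4² = 16 ≡ 4 (mod 12)
  8^8 ≡ 4² = 16 ≡ 4 (mod 12)
8 is a power of 2, so 8^8 is the last square: ≡ 4 (mod 12)
Result: 8^8 ≡ 4 (mod 12)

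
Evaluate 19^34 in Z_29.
Using Fermat: 19^{28} ≡ 1 (mod 29). 34 ≡ 6 (mod 28). So 19^{34} ≡ 19^{6} ≡ 22 (mod 29)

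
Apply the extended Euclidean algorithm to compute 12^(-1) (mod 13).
Extended GCD: 12(-1) + 13(1) = 1. So 12^(-1) ≡ 12 ≡ 12 (mod 13). Verify: 12 × 12 = 144 ≡ 1 (mod 13)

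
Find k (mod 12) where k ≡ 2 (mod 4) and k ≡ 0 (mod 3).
M = 4 × 3 = 12. M₁ = 3, y₁ ≡ 3 (mod 4). M₂ = 4, y₂ ≡ 1 (mod 3). k = 2×3×3 + 0×4×1 ≡ 6 (mod 12)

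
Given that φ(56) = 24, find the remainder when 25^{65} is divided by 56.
By Euler: 25^{24} ≡ 1 (mod 56) since gcd(25, 56) = 1. 65 = 2×24 + 17. So 25^{65} ≡ 25^{17} ≡ 9 (mod 56)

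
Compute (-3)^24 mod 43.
Using repeated squaring. (-3) ≡ 40 (mod 43). 24 = 16 + 8 (binary 11000). Repeated squaring mod 43: 40^1 ≡ 40; 40^2 ≡ 40² = 1600 ≡ 9; 40^4 ≡ 9² = 81 ≡ 38; 40^8 ≡ 38² = 1444 ≡ 25; 40^16 ≡ 25² = 625 ≡ 23. Multiply: (-3)^24 ≡ 40^16 × 40^8 ≡ 23 × 25 (mod 43): 23 × 25 = 575 ≡ 16. So (-3)^24 ≡ 16 (mod 43).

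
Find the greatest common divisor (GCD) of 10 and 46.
2

Using the Euclidean algorithm:
10 = 0 × 46 + 10
46 = 4 × 10 + 6
10 = 1 × 6 + 4
6 = 1 × 4 + 2
4 = 2 × 2 + 0

GCD(10, 46) = 2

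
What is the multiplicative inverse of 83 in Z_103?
83^(-1) ≡ 36 (mod 103). Verification: 83 × 36 = 2988 ≡ 1 (mod 103)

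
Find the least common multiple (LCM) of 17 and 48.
816

First find GCD(17, 48) using the Euclidean algorithm:
17 = 0 × 48 + 17
48 = 2 × 17 + 14
17 = 1 × 14 + 3
14 = 4 × 3 + 2
3 = 1 × 2 + 1
2 = 2 × 1 + 0
GCD(17, 48) = 1

LCM formula: LCM(a, b) = (a × b) / GCD(a, b)
LCM(17, 48) = (17 × 48) / 1
LCM(17, 48) = 816 / 1
LCM(17, 48) = 816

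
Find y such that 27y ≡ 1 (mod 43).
8

Since gcd(27, 43) = 1 divides 1, a solution exists.
Multiply both sides by the inverse of 27 mod 43:
  27^(-1) mod 43 = 8
  x ≡ 8 × 1 ≡ 8 ≡ 8 (mod 43)
Verification: 27 × 8 = 216 = 5 × 43 + 1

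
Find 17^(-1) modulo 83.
44

Using Extended Euclidean Algorithm:
gcd(17, 83) = 1
Bezout coefficients: 17 × -39 + 83 × 8 = 1
So 17 × -39 ≡ 1 (mod 83)
The inverse is -39 mod 83 = 44
Verification: 17 × 44 = 748 = 9 × 83 + 1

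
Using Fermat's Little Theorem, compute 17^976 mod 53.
By Fermat: 17^{52} ≡ 1 (mod 53). 976 ≡ 40 (mod 52). So 17^{976} ≡ 17^{40} ≡ 36 (mod 53)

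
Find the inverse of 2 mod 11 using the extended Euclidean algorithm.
Extended GCD: 2(-5) + 11(1) = 1. So 2^(-1) ≡ 6 ≡ 6 (mod 11). Verify: 2 × 6 = 12 ≡ 1 (mod 11)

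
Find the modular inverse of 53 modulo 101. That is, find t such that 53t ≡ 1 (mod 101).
61

Using Extended Euclidean Algorithm:
gcd(53, 101) = 1
Bezout coefficients: 53 × -40 + 101 × 21 = 1
So 53 × -40 ≡ 1 (mod 101)
The inverse is -40 mod 101 = 61
Verification: 53 × 61 = 3233 = 32 × 101 + 1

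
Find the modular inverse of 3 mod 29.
3^(-1) ≡ 10 (mod 29). Verification: 3 × 10 = 30 ≡ 1 (mod 29)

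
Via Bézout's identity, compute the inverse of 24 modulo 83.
Extended GCD: 24(-38) + 83(11) = 1. So 24^(-1) ≡ 45 ≡ 45 (mod 83). Verify: 24 × 45 = 1080 ≡ 1 (mod 83)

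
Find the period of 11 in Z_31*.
Powers of 11 mod 31: 11^1≡11, 11^2≡28, 11^3≡29, 11^4≡9, 11^5≡6, 11^6≡4, 11^7≡13, 11^8≡19, 11^9≡23, 11^10≡5, 11^11≡24, 11^12≡16, 11^13≡21, 11^14≡14, 11^15≡30, 11^16≡20, 11^17≡3, 11^18≡2, 11^19≡22, 11^20≡25, 11^21≡27, 11^22≡18, 11^23≡12, 11^24≡8, 11^25≡26, 11^26≡7, 11^27≡15, 11^28≡10, 11^29≡17, 11^30≡1. Order = 30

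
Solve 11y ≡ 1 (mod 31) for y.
17

Using Extended Euclidean Algorithm:
gcd(11, 31) = 1
Bezout coefficients: 11 × -14 + 31 × 5 = 1
So 11 × -14 ≡ 1 (mod 31)
The inverse is -14 mod 31 = 17
Verification: 11 × 17 = 187 = 6 × 31 + 1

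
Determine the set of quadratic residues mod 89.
QRs mod 89: {1, 2, 4, 5, 8, 9, 10, 11, 16, 17, 18, 20, 21, 22, 25, 32, 34, 36, 39, 40, 42, 44, 45, 47, 49, 50, 53, 55, 57, 64, 67, 68, 69, 71, 72, 73, 78, 79, 80, 81, 84, 85, 87, 88}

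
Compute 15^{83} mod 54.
27

Using successive squaring:
Binary expansion of 83: 1010011
Powers of 15 mod 54 (each is the square of the previous):
  15^1 ≡ 15 (mod 54)
  15^2 ≡ 15² = 225 ≡ 9 (mod 54)
  15^4 ≡ 9² = 81 ≡ 27 (mod 54)
  15^8 ≡ 27² = 729 ≡ 27 (mod 54)
  15^16 ≡ 27² = 729 ≡ 27 (mod 54)
  15^32 ≡ 27² = 729 ≡ 27 (mod 54)
  15^64 ≡ 27² = 729 ≡ 27 (mod 54)
83 = 64 + 16 + 2 + 1, so 15^83 = 15^64 × 15^16 × 15^2 × 15^1 ≡ 27 × 27 × 9 × 15 (mod 54)
Multiplying step by step:
  27 × 27 = 729 ≡ 27 (mod 54)
  27 × 9 = 243 ≡ 27 (mod 54)
  27 × 15 = 405 ≡ 27 (mod 54)
Result: 15^83 ≡ 27 (mod 54)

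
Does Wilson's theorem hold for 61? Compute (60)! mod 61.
(60)! mod 61 = 60. Since this equals -1 (mod 61), Wilson confirms 61 is prime.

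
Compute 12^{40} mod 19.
7

Using successive squaring:
Binary expansion of 40: 101000
Powers of 12 mod 19 (each is the square of the previous):
  12^1 ≡ 12 (mod 19)
  12^2 ≡ 12² = 144 ≡ 11 (mod 19)
  12^4 ≡ 11² = 121 ≡ 7 (mod 19)
  12^8 ≡ 7² = 49 ≡ 11 (mod 19)
  12^16 ≡ 11² = 121 ≡ 7 (mod 19)
  12^32 ≡ 7² = 49 ≡ 11 (mod 19)
40 = 32 + 8, so 12^40 = 12^32 × 12^8 ≡ 11 × 11 (mod 19)
Multiplying step by step:
  11 × 11 = 121 ≡ 7 (mod 19)
Result: 12^40 ≡ 7 (mod 19)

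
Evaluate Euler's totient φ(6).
2

Prime factorization: 6 = 2 × 3
Using the formula φ(n) = n × Π(1 - 1/p) for each prime factor p:
φ(6) = 6 × (1 - 1/2) × (1 - 1/3)
φ(6) = 2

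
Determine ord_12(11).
Powers of 11 mod 12: 11^1≡11, 11^2≡1. Order = 2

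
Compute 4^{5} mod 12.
4

Using successive squaring:
Binary expansion of 5: 101
Powers of 4 mod 12 (each is the square of the previous):
  4^1 ≡ 4 (mod 12)
  4^2 ≡ 4² = 16 ≡ 4 (mod 12)
  4^4 ≡ 4² = 16 ≡ 4 (mod 12)
5 = 4 + 1, so 4^5 = 4^4 × 4^1 ≡ 4 × 4 (mod 12)
Multiplying step by step:
  4 × 4 = 16 ≡ 4 (mod 12)
Result: 4^5 ≡ 4 (mod 12)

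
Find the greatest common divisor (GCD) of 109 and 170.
1

Using the Euclidean algorithm:
109 = 0 × 170 + 109
170 = 1 × 109 + 61
109 = 1 × 61 + 48
61 = 1 × 48 + 13
48 = 3 × 13 + 9
13 = 1 × 9 + 4
9 = 2 × 4 + 1
4 = 4 × 1 + 0

GCD(109, 170) = 1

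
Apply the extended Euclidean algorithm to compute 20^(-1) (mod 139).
Extended GCD: 20(7) + 139(-1) = 1. So 20^(-1) ≡ 7 ≡ 7 (mod 139). Verify: 20 × 7 = 140 ≡ 1 (mod 139)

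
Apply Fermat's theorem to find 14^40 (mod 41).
By Fermat's Little Theorem, 14^{40} ≡ 1 (mod 41) since 41 is prime and gcd(14, 41) = 1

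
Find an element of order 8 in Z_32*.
3 has order 8 mod 32 since 3^{8} ≡ 1 (mod 32) and no smaller power works.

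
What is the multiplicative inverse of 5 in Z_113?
68

Using Extended Euclidean Algorithm:
gcd(5, 113) = 1
Bezout coefficients: 5 × -45 + 113 × 2 = 1
So 5 × -45 ≡ 1 (mod 113)
The inverse is -45 mod 113 = 68
Verification: 5 × 68 = 340 = 3 × 113 + 1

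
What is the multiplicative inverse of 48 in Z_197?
48^(-1) ≡ 78 (mod 197). Verification: 48 × 78 = 3744 ≡ 1 (mod 197)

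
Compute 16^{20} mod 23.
8

Using successive squaring:
Binary expansion of 20: 10100
Powers of 16 mod 23 (each is the square of the previous):
  16^1 ≡ 16 (mod 23)
  16^2 ≡ 16² = 256 ≡ 3 (mod 23)
  16^4 ≡ 3² = 9 ≡ 9 (mod 23)
  16^8 ≡ 9² = 81 ≡ 12 (mod 23)
  16^16 ≡ 12² = 144 ≡ 6 (mod 23)
20 = 16 + 4, so 16^20 = 16^16 × 16^4 ≡ 6 × 9 (mod 23)
Multiplying step by step:
  6 × 9 = 54 ≡ 8 (mod 23)
Result: 16^20 ≡ 8 (mod 23)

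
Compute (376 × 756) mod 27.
0

(376 × 756) = 284256
284256 mod 27 = 0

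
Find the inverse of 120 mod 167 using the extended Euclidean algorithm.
Extended GCD: 120(-32) + 167(23) = 1. So 120^(-1) ≡ 135 ≡ 135 (mod 167). Verify: 120 × 135 = 16200 ≡ 1 (mod 167)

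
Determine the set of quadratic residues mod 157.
QRs mod 157: {1, 3, 4, 9, 10, 11, 12, 13, 14, 16, 17, 19, 25, 27, 30, 31, 33, 35, 36, 37, 39, 40, 42, 44, 46, 47, 48, 49, 51, 52, 56, 57, 58, 64, 67, 68, 71, 75, 76, 81, 82, 86, 89, 90, 93, 99, 100, 101, 105, 106, 108, 109, 110, 111, 113, 115, 117, 118, 120, 121, 122, 124, 126, 127, 130, 132, 138, 140, 141, 143, 144, 145, 146, 147, 148, 153, 154, 156}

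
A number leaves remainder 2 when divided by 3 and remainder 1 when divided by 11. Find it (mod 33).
M = 3 × 11 = 33. M₁ = 11, y₁ ≡ 2 (mod 3). M₂ = 3, y₂ ≡ 4 (mod 11). x = 2×11×2 + 1×3×4 ≡ 23 (mod 33)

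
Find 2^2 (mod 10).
2 = 2 (binary 10). Repeated squaring mod 10: 2^1 ≡ 2; 2^2 ≡ 2² = 4 ≡ 4. So 2^2 ≡ 4 (mod 10).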